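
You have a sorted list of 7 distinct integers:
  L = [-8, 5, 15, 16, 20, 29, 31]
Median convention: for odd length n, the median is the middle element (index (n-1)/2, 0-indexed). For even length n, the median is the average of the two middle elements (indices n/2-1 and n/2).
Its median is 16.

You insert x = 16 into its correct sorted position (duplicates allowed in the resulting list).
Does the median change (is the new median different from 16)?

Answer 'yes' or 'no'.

Answer: no

Derivation:
Old median = 16
Insert x = 16
New median = 16
Changed? no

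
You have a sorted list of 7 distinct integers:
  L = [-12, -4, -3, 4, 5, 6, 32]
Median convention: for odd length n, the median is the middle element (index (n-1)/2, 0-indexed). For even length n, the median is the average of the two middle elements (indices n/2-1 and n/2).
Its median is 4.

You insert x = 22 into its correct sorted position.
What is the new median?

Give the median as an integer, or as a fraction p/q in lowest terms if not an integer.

Old list (sorted, length 7): [-12, -4, -3, 4, 5, 6, 32]
Old median = 4
Insert x = 22
Old length odd (7). Middle was index 3 = 4.
New length even (8). New median = avg of two middle elements.
x = 22: 6 elements are < x, 1 elements are > x.
New sorted list: [-12, -4, -3, 4, 5, 6, 22, 32]
New median = 9/2

Answer: 9/2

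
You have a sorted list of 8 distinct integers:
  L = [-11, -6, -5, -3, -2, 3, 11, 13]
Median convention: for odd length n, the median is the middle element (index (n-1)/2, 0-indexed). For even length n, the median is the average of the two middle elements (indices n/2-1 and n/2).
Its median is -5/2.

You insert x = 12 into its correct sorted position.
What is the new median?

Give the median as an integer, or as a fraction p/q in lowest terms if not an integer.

Answer: -2

Derivation:
Old list (sorted, length 8): [-11, -6, -5, -3, -2, 3, 11, 13]
Old median = -5/2
Insert x = 12
Old length even (8). Middle pair: indices 3,4 = -3,-2.
New length odd (9). New median = single middle element.
x = 12: 7 elements are < x, 1 elements are > x.
New sorted list: [-11, -6, -5, -3, -2, 3, 11, 12, 13]
New median = -2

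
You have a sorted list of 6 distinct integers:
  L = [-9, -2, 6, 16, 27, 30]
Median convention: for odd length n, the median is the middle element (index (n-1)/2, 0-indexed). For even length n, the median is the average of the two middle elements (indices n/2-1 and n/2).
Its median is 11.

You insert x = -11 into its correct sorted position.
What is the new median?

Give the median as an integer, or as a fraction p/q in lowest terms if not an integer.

Old list (sorted, length 6): [-9, -2, 6, 16, 27, 30]
Old median = 11
Insert x = -11
Old length even (6). Middle pair: indices 2,3 = 6,16.
New length odd (7). New median = single middle element.
x = -11: 0 elements are < x, 6 elements are > x.
New sorted list: [-11, -9, -2, 6, 16, 27, 30]
New median = 6

Answer: 6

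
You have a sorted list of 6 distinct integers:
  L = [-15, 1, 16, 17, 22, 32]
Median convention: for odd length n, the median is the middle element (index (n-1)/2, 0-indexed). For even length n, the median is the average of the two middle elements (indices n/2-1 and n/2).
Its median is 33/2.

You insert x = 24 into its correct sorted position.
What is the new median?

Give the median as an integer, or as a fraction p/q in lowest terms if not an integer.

Old list (sorted, length 6): [-15, 1, 16, 17, 22, 32]
Old median = 33/2
Insert x = 24
Old length even (6). Middle pair: indices 2,3 = 16,17.
New length odd (7). New median = single middle element.
x = 24: 5 elements are < x, 1 elements are > x.
New sorted list: [-15, 1, 16, 17, 22, 24, 32]
New median = 17

Answer: 17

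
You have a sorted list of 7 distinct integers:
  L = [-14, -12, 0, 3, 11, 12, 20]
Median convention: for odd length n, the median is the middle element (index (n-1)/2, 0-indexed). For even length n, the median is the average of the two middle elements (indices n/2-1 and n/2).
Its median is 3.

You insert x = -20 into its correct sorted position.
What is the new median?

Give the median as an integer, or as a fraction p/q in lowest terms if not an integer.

Answer: 3/2

Derivation:
Old list (sorted, length 7): [-14, -12, 0, 3, 11, 12, 20]
Old median = 3
Insert x = -20
Old length odd (7). Middle was index 3 = 3.
New length even (8). New median = avg of two middle elements.
x = -20: 0 elements are < x, 7 elements are > x.
New sorted list: [-20, -14, -12, 0, 3, 11, 12, 20]
New median = 3/2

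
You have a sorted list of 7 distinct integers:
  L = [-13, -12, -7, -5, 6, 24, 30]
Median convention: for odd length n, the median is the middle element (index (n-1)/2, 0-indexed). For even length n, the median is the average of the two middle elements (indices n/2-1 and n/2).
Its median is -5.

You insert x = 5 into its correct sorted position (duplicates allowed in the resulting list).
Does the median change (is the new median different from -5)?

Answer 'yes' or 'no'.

Old median = -5
Insert x = 5
New median = 0
Changed? yes

Answer: yes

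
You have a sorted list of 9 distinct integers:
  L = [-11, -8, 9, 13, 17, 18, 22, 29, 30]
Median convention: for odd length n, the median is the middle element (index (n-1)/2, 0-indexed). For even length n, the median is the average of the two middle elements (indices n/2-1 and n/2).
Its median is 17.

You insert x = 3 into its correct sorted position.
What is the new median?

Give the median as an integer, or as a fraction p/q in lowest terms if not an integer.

Old list (sorted, length 9): [-11, -8, 9, 13, 17, 18, 22, 29, 30]
Old median = 17
Insert x = 3
Old length odd (9). Middle was index 4 = 17.
New length even (10). New median = avg of two middle elements.
x = 3: 2 elements are < x, 7 elements are > x.
New sorted list: [-11, -8, 3, 9, 13, 17, 18, 22, 29, 30]
New median = 15

Answer: 15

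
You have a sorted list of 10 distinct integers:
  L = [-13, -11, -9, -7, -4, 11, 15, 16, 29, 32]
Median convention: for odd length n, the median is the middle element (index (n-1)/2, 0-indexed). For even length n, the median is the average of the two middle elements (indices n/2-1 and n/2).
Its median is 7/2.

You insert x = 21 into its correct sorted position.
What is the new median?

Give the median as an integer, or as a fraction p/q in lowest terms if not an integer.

Answer: 11

Derivation:
Old list (sorted, length 10): [-13, -11, -9, -7, -4, 11, 15, 16, 29, 32]
Old median = 7/2
Insert x = 21
Old length even (10). Middle pair: indices 4,5 = -4,11.
New length odd (11). New median = single middle element.
x = 21: 8 elements are < x, 2 elements are > x.
New sorted list: [-13, -11, -9, -7, -4, 11, 15, 16, 21, 29, 32]
New median = 11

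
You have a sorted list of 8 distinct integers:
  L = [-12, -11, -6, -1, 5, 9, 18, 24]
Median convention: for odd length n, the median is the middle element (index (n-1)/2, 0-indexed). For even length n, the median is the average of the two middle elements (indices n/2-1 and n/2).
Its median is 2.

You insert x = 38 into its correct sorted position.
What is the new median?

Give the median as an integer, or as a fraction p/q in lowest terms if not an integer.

Answer: 5

Derivation:
Old list (sorted, length 8): [-12, -11, -6, -1, 5, 9, 18, 24]
Old median = 2
Insert x = 38
Old length even (8). Middle pair: indices 3,4 = -1,5.
New length odd (9). New median = single middle element.
x = 38: 8 elements are < x, 0 elements are > x.
New sorted list: [-12, -11, -6, -1, 5, 9, 18, 24, 38]
New median = 5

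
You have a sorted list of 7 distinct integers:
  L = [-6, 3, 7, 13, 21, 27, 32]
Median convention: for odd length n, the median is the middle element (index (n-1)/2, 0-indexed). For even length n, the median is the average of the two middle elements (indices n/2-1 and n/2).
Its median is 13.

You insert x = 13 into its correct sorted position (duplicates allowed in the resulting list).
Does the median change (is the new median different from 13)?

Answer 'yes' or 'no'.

Answer: no

Derivation:
Old median = 13
Insert x = 13
New median = 13
Changed? no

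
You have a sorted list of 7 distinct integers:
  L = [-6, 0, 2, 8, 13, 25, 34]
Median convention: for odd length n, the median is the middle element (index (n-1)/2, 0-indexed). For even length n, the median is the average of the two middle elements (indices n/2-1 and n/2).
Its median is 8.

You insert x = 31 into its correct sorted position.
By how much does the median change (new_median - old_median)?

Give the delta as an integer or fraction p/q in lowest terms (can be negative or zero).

Answer: 5/2

Derivation:
Old median = 8
After inserting x = 31: new sorted = [-6, 0, 2, 8, 13, 25, 31, 34]
New median = 21/2
Delta = 21/2 - 8 = 5/2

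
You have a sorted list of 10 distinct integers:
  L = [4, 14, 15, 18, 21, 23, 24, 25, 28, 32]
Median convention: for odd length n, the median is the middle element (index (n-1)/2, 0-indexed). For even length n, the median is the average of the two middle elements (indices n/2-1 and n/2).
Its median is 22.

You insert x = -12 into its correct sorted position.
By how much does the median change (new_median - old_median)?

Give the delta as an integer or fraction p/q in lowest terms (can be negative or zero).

Answer: -1

Derivation:
Old median = 22
After inserting x = -12: new sorted = [-12, 4, 14, 15, 18, 21, 23, 24, 25, 28, 32]
New median = 21
Delta = 21 - 22 = -1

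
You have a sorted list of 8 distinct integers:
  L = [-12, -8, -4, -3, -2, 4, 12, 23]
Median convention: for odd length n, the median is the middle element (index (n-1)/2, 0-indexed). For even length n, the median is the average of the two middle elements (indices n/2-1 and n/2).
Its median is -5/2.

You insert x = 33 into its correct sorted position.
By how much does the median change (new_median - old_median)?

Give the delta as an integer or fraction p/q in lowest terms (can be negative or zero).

Old median = -5/2
After inserting x = 33: new sorted = [-12, -8, -4, -3, -2, 4, 12, 23, 33]
New median = -2
Delta = -2 - -5/2 = 1/2

Answer: 1/2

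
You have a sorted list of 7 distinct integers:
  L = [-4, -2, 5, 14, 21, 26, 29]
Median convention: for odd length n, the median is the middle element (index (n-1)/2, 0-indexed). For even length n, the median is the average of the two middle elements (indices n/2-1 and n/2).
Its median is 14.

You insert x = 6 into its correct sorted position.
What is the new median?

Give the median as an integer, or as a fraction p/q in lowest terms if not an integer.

Old list (sorted, length 7): [-4, -2, 5, 14, 21, 26, 29]
Old median = 14
Insert x = 6
Old length odd (7). Middle was index 3 = 14.
New length even (8). New median = avg of two middle elements.
x = 6: 3 elements are < x, 4 elements are > x.
New sorted list: [-4, -2, 5, 6, 14, 21, 26, 29]
New median = 10

Answer: 10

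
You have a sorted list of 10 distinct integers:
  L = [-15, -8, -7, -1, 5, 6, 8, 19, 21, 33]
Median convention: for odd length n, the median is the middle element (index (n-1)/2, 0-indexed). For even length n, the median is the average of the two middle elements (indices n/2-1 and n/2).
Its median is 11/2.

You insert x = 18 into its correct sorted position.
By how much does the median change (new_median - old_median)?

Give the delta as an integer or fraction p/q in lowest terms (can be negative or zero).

Answer: 1/2

Derivation:
Old median = 11/2
After inserting x = 18: new sorted = [-15, -8, -7, -1, 5, 6, 8, 18, 19, 21, 33]
New median = 6
Delta = 6 - 11/2 = 1/2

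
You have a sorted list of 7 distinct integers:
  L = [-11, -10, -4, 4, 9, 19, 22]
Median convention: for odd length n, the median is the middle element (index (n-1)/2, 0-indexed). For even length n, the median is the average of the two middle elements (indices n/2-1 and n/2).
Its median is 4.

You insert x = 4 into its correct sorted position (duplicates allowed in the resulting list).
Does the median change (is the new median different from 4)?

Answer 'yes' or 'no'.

Old median = 4
Insert x = 4
New median = 4
Changed? no

Answer: no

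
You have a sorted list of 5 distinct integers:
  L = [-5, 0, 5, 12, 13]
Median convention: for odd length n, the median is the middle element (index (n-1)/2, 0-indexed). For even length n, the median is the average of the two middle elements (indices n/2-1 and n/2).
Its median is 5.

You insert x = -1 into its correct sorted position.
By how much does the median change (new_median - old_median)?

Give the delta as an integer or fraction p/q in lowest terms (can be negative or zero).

Old median = 5
After inserting x = -1: new sorted = [-5, -1, 0, 5, 12, 13]
New median = 5/2
Delta = 5/2 - 5 = -5/2

Answer: -5/2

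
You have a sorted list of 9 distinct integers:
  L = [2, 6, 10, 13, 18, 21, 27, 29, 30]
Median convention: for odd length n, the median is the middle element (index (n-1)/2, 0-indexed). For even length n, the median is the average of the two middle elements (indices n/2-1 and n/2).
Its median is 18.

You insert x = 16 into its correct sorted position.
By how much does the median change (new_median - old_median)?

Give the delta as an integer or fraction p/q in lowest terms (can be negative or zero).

Answer: -1

Derivation:
Old median = 18
After inserting x = 16: new sorted = [2, 6, 10, 13, 16, 18, 21, 27, 29, 30]
New median = 17
Delta = 17 - 18 = -1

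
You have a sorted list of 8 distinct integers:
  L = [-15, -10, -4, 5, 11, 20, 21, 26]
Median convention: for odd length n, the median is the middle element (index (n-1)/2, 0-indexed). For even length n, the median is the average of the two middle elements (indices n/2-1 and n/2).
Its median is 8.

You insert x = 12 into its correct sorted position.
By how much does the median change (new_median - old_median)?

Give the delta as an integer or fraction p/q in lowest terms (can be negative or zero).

Old median = 8
After inserting x = 12: new sorted = [-15, -10, -4, 5, 11, 12, 20, 21, 26]
New median = 11
Delta = 11 - 8 = 3

Answer: 3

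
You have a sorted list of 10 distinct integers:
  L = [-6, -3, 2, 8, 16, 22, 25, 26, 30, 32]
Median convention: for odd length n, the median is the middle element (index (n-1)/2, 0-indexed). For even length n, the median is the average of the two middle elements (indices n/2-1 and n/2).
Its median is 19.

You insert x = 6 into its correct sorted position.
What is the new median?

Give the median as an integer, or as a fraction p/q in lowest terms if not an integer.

Answer: 16

Derivation:
Old list (sorted, length 10): [-6, -3, 2, 8, 16, 22, 25, 26, 30, 32]
Old median = 19
Insert x = 6
Old length even (10). Middle pair: indices 4,5 = 16,22.
New length odd (11). New median = single middle element.
x = 6: 3 elements are < x, 7 elements are > x.
New sorted list: [-6, -3, 2, 6, 8, 16, 22, 25, 26, 30, 32]
New median = 16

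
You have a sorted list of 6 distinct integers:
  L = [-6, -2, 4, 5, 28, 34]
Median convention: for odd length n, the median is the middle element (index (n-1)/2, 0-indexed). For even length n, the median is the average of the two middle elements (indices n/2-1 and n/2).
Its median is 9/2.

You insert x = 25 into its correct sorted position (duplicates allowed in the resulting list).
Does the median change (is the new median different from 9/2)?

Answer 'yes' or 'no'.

Answer: yes

Derivation:
Old median = 9/2
Insert x = 25
New median = 5
Changed? yes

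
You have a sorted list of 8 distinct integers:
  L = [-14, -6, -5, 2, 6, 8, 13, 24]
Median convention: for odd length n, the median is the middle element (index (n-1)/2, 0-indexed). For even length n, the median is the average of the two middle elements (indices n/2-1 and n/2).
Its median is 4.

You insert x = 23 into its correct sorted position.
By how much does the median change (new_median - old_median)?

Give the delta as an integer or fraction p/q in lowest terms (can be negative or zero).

Old median = 4
After inserting x = 23: new sorted = [-14, -6, -5, 2, 6, 8, 13, 23, 24]
New median = 6
Delta = 6 - 4 = 2

Answer: 2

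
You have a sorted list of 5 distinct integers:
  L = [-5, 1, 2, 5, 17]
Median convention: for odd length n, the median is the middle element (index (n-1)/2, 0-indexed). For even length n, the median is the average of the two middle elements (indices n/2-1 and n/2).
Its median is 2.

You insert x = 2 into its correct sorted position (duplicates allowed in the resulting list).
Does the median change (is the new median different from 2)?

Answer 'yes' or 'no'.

Answer: no

Derivation:
Old median = 2
Insert x = 2
New median = 2
Changed? no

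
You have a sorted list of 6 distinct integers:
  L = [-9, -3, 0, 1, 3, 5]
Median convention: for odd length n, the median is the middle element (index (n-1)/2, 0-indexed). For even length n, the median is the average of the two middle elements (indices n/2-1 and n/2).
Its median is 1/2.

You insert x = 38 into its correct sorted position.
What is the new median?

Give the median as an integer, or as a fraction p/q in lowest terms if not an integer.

Answer: 1

Derivation:
Old list (sorted, length 6): [-9, -3, 0, 1, 3, 5]
Old median = 1/2
Insert x = 38
Old length even (6). Middle pair: indices 2,3 = 0,1.
New length odd (7). New median = single middle element.
x = 38: 6 elements are < x, 0 elements are > x.
New sorted list: [-9, -3, 0, 1, 3, 5, 38]
New median = 1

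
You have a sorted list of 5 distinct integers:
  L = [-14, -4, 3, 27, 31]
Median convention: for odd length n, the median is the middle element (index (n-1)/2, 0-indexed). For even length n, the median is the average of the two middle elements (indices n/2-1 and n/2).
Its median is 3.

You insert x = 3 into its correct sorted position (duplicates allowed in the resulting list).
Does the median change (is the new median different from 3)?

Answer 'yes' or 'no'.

Old median = 3
Insert x = 3
New median = 3
Changed? no

Answer: no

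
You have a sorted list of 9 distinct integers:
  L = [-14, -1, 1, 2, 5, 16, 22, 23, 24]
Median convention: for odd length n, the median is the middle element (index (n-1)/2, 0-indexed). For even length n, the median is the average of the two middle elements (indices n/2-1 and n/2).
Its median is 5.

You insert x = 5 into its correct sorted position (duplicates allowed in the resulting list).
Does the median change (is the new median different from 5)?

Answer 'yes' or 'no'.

Old median = 5
Insert x = 5
New median = 5
Changed? no

Answer: no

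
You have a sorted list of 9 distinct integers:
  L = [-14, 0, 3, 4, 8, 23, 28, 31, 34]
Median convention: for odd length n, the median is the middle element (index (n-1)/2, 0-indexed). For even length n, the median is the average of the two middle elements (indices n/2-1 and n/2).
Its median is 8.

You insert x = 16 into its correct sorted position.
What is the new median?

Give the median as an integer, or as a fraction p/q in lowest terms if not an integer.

Answer: 12

Derivation:
Old list (sorted, length 9): [-14, 0, 3, 4, 8, 23, 28, 31, 34]
Old median = 8
Insert x = 16
Old length odd (9). Middle was index 4 = 8.
New length even (10). New median = avg of two middle elements.
x = 16: 5 elements are < x, 4 elements are > x.
New sorted list: [-14, 0, 3, 4, 8, 16, 23, 28, 31, 34]
New median = 12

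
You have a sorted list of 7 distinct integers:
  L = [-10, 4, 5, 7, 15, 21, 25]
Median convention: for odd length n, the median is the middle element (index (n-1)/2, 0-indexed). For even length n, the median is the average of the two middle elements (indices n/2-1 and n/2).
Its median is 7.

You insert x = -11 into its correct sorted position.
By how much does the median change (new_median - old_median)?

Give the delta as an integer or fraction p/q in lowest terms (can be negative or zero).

Answer: -1

Derivation:
Old median = 7
After inserting x = -11: new sorted = [-11, -10, 4, 5, 7, 15, 21, 25]
New median = 6
Delta = 6 - 7 = -1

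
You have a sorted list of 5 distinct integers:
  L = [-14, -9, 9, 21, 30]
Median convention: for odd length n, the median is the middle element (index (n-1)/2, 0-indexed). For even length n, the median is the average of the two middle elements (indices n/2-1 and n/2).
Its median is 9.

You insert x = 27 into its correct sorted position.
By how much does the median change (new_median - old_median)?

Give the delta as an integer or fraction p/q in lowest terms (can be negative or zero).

Old median = 9
After inserting x = 27: new sorted = [-14, -9, 9, 21, 27, 30]
New median = 15
Delta = 15 - 9 = 6

Answer: 6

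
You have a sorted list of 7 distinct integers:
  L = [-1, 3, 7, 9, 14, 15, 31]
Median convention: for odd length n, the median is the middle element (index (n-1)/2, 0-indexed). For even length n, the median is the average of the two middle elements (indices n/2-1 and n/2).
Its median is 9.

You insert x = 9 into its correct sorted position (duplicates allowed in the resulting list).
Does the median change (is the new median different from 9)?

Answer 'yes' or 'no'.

Answer: no

Derivation:
Old median = 9
Insert x = 9
New median = 9
Changed? no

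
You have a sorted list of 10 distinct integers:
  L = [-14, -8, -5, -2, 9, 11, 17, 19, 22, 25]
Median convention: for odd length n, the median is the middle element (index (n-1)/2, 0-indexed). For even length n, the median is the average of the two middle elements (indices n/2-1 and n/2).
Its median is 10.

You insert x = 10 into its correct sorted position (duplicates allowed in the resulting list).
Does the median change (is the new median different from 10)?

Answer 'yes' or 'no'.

Old median = 10
Insert x = 10
New median = 10
Changed? no

Answer: no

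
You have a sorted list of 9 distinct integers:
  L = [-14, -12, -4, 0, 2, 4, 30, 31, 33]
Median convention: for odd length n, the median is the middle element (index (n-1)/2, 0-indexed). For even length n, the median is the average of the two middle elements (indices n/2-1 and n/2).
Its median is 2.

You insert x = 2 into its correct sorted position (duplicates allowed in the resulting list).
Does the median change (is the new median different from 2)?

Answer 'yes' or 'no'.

Old median = 2
Insert x = 2
New median = 2
Changed? no

Answer: no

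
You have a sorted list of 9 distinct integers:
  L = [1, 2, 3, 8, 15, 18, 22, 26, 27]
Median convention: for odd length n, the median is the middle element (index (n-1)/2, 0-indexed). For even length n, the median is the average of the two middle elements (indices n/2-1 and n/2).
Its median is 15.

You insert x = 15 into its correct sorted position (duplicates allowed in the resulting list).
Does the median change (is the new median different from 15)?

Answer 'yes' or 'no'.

Old median = 15
Insert x = 15
New median = 15
Changed? no

Answer: no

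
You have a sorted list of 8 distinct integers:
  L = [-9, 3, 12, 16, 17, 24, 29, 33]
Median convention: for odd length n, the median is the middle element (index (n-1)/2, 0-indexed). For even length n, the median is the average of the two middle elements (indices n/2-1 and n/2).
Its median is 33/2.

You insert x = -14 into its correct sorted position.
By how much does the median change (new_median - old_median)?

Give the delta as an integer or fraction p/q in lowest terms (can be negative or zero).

Answer: -1/2

Derivation:
Old median = 33/2
After inserting x = -14: new sorted = [-14, -9, 3, 12, 16, 17, 24, 29, 33]
New median = 16
Delta = 16 - 33/2 = -1/2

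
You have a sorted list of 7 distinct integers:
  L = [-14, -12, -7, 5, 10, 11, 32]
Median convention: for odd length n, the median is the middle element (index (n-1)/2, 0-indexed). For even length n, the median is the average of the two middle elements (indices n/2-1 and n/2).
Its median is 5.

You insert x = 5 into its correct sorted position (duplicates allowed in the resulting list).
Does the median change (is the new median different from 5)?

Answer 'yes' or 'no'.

Old median = 5
Insert x = 5
New median = 5
Changed? no

Answer: no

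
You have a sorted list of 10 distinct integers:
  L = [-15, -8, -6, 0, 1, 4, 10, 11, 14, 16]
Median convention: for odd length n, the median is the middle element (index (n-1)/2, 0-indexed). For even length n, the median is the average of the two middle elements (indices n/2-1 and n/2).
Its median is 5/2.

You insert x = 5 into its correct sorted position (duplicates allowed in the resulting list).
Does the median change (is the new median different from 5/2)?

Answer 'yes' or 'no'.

Answer: yes

Derivation:
Old median = 5/2
Insert x = 5
New median = 4
Changed? yes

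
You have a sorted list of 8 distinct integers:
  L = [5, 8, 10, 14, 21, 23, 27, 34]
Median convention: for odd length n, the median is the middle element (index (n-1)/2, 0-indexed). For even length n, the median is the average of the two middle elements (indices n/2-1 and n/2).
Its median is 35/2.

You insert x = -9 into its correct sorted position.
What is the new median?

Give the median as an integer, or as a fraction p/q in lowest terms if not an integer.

Answer: 14

Derivation:
Old list (sorted, length 8): [5, 8, 10, 14, 21, 23, 27, 34]
Old median = 35/2
Insert x = -9
Old length even (8). Middle pair: indices 3,4 = 14,21.
New length odd (9). New median = single middle element.
x = -9: 0 elements are < x, 8 elements are > x.
New sorted list: [-9, 5, 8, 10, 14, 21, 23, 27, 34]
New median = 14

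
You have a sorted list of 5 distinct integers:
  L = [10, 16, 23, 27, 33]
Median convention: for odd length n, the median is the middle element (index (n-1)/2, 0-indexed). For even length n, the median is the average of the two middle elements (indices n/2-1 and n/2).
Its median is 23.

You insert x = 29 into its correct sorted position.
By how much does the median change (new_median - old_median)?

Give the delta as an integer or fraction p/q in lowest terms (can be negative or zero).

Old median = 23
After inserting x = 29: new sorted = [10, 16, 23, 27, 29, 33]
New median = 25
Delta = 25 - 23 = 2

Answer: 2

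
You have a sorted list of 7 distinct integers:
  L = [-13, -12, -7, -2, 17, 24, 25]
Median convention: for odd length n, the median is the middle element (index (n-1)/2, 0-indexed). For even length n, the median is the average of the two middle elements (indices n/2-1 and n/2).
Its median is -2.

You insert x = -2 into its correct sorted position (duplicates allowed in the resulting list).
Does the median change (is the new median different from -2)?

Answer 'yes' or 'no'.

Answer: no

Derivation:
Old median = -2
Insert x = -2
New median = -2
Changed? no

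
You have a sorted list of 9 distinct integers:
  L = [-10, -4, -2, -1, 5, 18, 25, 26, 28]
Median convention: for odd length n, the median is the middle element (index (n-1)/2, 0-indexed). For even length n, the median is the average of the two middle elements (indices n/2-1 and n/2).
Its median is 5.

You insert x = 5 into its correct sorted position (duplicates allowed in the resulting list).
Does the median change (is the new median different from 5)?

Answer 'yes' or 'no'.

Answer: no

Derivation:
Old median = 5
Insert x = 5
New median = 5
Changed? no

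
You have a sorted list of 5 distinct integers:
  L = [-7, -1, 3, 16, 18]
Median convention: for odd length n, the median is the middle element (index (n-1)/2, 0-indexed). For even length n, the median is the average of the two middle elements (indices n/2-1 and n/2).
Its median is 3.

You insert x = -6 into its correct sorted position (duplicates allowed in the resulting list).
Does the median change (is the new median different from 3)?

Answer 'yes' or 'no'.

Answer: yes

Derivation:
Old median = 3
Insert x = -6
New median = 1
Changed? yes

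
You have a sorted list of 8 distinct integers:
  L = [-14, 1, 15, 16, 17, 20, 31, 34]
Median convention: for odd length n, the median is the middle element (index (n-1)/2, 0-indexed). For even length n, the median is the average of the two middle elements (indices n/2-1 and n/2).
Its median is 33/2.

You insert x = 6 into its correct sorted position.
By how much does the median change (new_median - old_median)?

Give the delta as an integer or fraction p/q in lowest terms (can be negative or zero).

Answer: -1/2

Derivation:
Old median = 33/2
After inserting x = 6: new sorted = [-14, 1, 6, 15, 16, 17, 20, 31, 34]
New median = 16
Delta = 16 - 33/2 = -1/2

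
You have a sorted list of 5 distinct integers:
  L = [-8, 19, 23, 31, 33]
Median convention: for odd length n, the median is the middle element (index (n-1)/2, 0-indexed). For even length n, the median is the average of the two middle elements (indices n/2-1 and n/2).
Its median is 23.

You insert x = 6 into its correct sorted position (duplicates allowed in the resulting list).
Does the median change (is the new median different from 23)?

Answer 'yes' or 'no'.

Old median = 23
Insert x = 6
New median = 21
Changed? yes

Answer: yes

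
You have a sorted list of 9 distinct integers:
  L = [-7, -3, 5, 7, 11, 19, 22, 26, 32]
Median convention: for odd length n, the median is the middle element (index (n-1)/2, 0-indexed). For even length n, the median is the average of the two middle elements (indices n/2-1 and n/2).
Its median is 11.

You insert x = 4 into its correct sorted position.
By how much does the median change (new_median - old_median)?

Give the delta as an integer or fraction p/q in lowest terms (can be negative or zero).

Old median = 11
After inserting x = 4: new sorted = [-7, -3, 4, 5, 7, 11, 19, 22, 26, 32]
New median = 9
Delta = 9 - 11 = -2

Answer: -2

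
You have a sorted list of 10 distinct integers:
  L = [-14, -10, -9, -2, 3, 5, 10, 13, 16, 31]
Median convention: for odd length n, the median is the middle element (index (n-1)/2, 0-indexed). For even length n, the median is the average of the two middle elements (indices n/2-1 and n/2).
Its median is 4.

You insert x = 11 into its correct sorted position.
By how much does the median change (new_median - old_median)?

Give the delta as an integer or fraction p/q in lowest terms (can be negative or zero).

Answer: 1

Derivation:
Old median = 4
After inserting x = 11: new sorted = [-14, -10, -9, -2, 3, 5, 10, 11, 13, 16, 31]
New median = 5
Delta = 5 - 4 = 1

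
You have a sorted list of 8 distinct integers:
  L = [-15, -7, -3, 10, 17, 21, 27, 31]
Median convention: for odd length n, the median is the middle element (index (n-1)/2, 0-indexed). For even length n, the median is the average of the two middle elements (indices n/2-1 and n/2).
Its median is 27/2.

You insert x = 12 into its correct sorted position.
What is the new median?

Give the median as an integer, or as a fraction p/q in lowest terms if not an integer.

Old list (sorted, length 8): [-15, -7, -3, 10, 17, 21, 27, 31]
Old median = 27/2
Insert x = 12
Old length even (8). Middle pair: indices 3,4 = 10,17.
New length odd (9). New median = single middle element.
x = 12: 4 elements are < x, 4 elements are > x.
New sorted list: [-15, -7, -3, 10, 12, 17, 21, 27, 31]
New median = 12

Answer: 12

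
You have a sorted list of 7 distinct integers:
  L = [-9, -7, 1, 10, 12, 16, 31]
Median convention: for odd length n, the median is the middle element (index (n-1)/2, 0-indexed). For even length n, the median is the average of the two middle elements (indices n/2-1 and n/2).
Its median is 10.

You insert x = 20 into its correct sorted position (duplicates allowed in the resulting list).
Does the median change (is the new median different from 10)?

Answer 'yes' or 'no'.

Answer: yes

Derivation:
Old median = 10
Insert x = 20
New median = 11
Changed? yes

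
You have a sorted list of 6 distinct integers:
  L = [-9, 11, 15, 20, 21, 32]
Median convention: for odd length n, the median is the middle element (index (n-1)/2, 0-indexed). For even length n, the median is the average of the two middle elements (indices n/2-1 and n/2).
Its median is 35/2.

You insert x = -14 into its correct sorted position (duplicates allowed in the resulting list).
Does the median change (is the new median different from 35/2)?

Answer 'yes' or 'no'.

Old median = 35/2
Insert x = -14
New median = 15
Changed? yes

Answer: yes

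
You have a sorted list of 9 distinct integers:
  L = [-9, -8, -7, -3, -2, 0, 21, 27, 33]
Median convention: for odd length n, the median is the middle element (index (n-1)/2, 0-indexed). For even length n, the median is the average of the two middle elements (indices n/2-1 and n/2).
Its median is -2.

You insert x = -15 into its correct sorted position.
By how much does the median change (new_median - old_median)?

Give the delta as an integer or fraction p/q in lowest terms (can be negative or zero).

Old median = -2
After inserting x = -15: new sorted = [-15, -9, -8, -7, -3, -2, 0, 21, 27, 33]
New median = -5/2
Delta = -5/2 - -2 = -1/2

Answer: -1/2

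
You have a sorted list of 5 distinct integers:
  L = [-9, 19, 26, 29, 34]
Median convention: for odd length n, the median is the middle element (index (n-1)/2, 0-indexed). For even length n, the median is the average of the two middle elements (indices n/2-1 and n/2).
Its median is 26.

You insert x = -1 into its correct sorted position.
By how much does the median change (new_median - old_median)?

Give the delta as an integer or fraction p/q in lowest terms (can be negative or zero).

Answer: -7/2

Derivation:
Old median = 26
After inserting x = -1: new sorted = [-9, -1, 19, 26, 29, 34]
New median = 45/2
Delta = 45/2 - 26 = -7/2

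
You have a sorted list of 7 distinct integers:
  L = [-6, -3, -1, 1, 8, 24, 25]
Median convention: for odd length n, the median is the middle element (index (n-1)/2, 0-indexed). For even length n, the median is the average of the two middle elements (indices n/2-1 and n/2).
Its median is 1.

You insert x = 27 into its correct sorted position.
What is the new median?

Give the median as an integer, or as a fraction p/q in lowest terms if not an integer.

Old list (sorted, length 7): [-6, -3, -1, 1, 8, 24, 25]
Old median = 1
Insert x = 27
Old length odd (7). Middle was index 3 = 1.
New length even (8). New median = avg of two middle elements.
x = 27: 7 elements are < x, 0 elements are > x.
New sorted list: [-6, -3, -1, 1, 8, 24, 25, 27]
New median = 9/2

Answer: 9/2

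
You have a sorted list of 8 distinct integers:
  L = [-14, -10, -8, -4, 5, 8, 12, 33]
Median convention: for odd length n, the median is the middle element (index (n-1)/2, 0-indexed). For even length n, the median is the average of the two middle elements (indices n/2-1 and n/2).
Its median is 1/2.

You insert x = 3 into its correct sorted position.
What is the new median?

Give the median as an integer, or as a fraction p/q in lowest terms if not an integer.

Old list (sorted, length 8): [-14, -10, -8, -4, 5, 8, 12, 33]
Old median = 1/2
Insert x = 3
Old length even (8). Middle pair: indices 3,4 = -4,5.
New length odd (9). New median = single middle element.
x = 3: 4 elements are < x, 4 elements are > x.
New sorted list: [-14, -10, -8, -4, 3, 5, 8, 12, 33]
New median = 3

Answer: 3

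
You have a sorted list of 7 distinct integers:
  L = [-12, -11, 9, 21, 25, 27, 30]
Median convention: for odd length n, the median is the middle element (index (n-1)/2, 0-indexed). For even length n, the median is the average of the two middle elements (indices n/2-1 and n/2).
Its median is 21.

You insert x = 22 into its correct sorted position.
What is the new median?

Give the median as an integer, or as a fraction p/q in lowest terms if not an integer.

Old list (sorted, length 7): [-12, -11, 9, 21, 25, 27, 30]
Old median = 21
Insert x = 22
Old length odd (7). Middle was index 3 = 21.
New length even (8). New median = avg of two middle elements.
x = 22: 4 elements are < x, 3 elements are > x.
New sorted list: [-12, -11, 9, 21, 22, 25, 27, 30]
New median = 43/2

Answer: 43/2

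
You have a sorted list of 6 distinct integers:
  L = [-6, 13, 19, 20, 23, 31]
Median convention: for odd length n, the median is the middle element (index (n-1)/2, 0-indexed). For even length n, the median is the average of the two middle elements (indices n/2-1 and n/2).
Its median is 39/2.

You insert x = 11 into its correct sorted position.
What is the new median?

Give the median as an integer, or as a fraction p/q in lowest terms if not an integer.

Answer: 19

Derivation:
Old list (sorted, length 6): [-6, 13, 19, 20, 23, 31]
Old median = 39/2
Insert x = 11
Old length even (6). Middle pair: indices 2,3 = 19,20.
New length odd (7). New median = single middle element.
x = 11: 1 elements are < x, 5 elements are > x.
New sorted list: [-6, 11, 13, 19, 20, 23, 31]
New median = 19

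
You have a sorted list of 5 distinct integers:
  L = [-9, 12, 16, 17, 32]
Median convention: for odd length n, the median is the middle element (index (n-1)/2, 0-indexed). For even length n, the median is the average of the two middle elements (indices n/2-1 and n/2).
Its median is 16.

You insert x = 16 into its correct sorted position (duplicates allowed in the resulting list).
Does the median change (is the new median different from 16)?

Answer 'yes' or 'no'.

Answer: no

Derivation:
Old median = 16
Insert x = 16
New median = 16
Changed? no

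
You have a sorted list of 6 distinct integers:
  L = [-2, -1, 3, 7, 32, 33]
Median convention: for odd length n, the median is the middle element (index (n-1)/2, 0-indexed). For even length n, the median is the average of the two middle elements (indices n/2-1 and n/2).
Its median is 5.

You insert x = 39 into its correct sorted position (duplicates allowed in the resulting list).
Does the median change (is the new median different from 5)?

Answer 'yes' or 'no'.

Old median = 5
Insert x = 39
New median = 7
Changed? yes

Answer: yes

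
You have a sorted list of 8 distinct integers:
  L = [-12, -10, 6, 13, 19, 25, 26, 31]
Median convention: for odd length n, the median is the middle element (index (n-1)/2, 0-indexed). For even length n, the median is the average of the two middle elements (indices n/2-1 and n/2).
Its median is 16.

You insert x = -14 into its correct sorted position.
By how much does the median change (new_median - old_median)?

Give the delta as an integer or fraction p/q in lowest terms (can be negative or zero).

Old median = 16
After inserting x = -14: new sorted = [-14, -12, -10, 6, 13, 19, 25, 26, 31]
New median = 13
Delta = 13 - 16 = -3

Answer: -3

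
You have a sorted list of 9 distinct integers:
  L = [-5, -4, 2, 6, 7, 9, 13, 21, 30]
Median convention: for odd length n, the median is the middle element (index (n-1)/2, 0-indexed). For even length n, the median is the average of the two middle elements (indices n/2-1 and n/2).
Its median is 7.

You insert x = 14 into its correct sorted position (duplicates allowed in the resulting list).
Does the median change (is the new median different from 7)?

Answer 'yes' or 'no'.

Answer: yes

Derivation:
Old median = 7
Insert x = 14
New median = 8
Changed? yes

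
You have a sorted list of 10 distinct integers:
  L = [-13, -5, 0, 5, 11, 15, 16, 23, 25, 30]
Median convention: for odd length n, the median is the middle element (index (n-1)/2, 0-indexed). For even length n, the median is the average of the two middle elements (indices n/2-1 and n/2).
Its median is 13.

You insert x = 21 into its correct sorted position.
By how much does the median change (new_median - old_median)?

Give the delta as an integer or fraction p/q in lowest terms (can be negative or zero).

Old median = 13
After inserting x = 21: new sorted = [-13, -5, 0, 5, 11, 15, 16, 21, 23, 25, 30]
New median = 15
Delta = 15 - 13 = 2

Answer: 2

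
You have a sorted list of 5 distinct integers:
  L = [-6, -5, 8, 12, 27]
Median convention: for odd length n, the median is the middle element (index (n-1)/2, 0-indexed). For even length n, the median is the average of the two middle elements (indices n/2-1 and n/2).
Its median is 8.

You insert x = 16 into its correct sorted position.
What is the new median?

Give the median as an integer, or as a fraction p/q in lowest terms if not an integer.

Answer: 10

Derivation:
Old list (sorted, length 5): [-6, -5, 8, 12, 27]
Old median = 8
Insert x = 16
Old length odd (5). Middle was index 2 = 8.
New length even (6). New median = avg of two middle elements.
x = 16: 4 elements are < x, 1 elements are > x.
New sorted list: [-6, -5, 8, 12, 16, 27]
New median = 10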